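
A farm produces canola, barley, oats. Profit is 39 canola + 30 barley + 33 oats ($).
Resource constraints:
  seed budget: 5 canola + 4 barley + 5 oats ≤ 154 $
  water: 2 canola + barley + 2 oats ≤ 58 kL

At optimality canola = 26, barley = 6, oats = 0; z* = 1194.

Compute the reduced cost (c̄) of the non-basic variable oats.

At the optimum: seed budget uses 154 of 154 (binding); water uses 58 of 58 (binding).
From A_Bᵀ y = c: 5·y_seed budget + 2·y_water = 39; 4·y_seed budget + 1·y_water = 30.
This yields shadow prices y_seed budget = 7, y_water = 2.
Reduced cost of oats: c₃ − yᵀa₃ = 33 − (7·5 + 2·2) = 33 − 39 = -6.

-6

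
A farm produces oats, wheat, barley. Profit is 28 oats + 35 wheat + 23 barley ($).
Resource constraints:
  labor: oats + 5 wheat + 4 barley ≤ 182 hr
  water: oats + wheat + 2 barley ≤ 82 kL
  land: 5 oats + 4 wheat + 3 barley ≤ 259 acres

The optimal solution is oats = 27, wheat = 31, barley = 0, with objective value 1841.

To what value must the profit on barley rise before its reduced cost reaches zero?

27

At the optimum: labor uses 182 of 182 (binding); water uses 58 of 82 (slack = 24); land uses 259 of 259 (binding).
Slack constraints have shadow price 0 (complementary slackness).
From A_Bᵀ y = c: 1·y_labor + 5·y_land = 28; 5·y_labor + 4·y_land = 35.
This yields shadow prices y_labor = 3, y_land = 5.
barley enters the basis when its profit ≥ yᵀa₃ = 3·4 + 5·3 = 27.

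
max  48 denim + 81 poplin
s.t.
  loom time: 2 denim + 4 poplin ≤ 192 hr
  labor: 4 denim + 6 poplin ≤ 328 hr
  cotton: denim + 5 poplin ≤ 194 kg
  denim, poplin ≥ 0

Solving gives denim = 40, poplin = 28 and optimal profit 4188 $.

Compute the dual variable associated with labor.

Binding: loom time and labor. Non-binding: cotton (14 unused).
Slack constraints have shadow price 0 (complementary slackness).
From A_Bᵀ y = c: 2·y_loom time + 4·y_labor = 48; 4·y_loom time + 6·y_labor = 81.
Solving: y_loom time = 9, y_labor = 7.5.
Shadow price of labor = 7.5.

7.5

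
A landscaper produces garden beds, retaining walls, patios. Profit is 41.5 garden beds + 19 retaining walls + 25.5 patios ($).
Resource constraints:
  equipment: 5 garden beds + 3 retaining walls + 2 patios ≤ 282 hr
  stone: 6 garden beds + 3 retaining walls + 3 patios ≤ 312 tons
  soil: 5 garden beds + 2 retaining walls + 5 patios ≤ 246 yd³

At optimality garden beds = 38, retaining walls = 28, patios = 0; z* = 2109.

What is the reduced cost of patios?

-4

Check each constraint at x*: equipment 274/282 (slack 8); stone 312/312 (tight); soil 246/246 (tight).
By complementary slackness, y = 0 for the non-binding constraint.
The binding rows give the dual system: 6·y_stone + 5·y_soil = 41.5 and 3·y_stone + 2·y_soil = 19.
This yields shadow prices y_stone = 4, y_soil = 3.5.
Reduced cost of patios: c₃ − yᵀa₃ = 25.5 − (4·3 + 3.5·5) = 25.5 − 29.5 = -4.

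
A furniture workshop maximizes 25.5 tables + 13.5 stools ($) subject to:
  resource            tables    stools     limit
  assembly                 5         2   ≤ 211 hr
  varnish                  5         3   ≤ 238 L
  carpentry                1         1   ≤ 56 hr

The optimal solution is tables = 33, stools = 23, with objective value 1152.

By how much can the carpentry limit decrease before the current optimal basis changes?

Binding constraints: assembly, carpentry. The basis is B = [[5,2],[1,1]] with det 3.
Per unit decrease in carpentry, x* moves by d = (0.6667, -1.6667).
The basis stays optimal until stools reaches 0; allowable decrease = 13.8 hr.

13.8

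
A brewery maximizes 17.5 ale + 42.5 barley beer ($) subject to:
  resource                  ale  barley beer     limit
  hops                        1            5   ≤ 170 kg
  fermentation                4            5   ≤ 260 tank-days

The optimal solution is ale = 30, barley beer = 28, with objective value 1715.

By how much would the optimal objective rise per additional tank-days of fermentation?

3

Both hops and fermentation are binding at x*.
The binding rows give the dual system: 1·y_hops + 4·y_fermentation = 17.5 and 5·y_hops + 5·y_fermentation = 42.5.
Solving: y_hops = 5.5, y_fermentation = 3.
Shadow price of fermentation = 3.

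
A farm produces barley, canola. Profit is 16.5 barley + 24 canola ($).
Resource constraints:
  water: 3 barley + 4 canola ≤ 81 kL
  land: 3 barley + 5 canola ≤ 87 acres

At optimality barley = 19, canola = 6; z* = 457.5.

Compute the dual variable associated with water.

3.5

At the optimum: water uses 81 of 81 (binding); land uses 87 of 87 (binding).
From A_Bᵀ y = c: 3·y_water + 3·y_land = 16.5; 4·y_water + 5·y_land = 24.
Solving: y_water = 3.5, y_land = 2.
Shadow price of water = 3.5.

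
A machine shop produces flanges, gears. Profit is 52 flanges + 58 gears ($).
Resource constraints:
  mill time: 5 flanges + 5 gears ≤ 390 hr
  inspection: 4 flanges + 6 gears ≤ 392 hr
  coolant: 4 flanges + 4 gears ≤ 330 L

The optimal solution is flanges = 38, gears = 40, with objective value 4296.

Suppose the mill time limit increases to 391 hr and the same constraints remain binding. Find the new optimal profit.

4304

Check each constraint at x*: mill time 390/390 (tight); inspection 392/392 (tight); coolant 312/330 (slack 18).
By complementary slackness, y = 0 for the non-binding constraint.
The binding rows give the dual system: 5·y_mill time + 4·y_inspection = 52 and 5·y_mill time + 6·y_inspection = 58.
This yields shadow prices y_mill time = 8, y_inspection = 3.
Δz = y_mill time·Δb = 8 × (1) = 8, so new z* = 4296 + 8 = 4304.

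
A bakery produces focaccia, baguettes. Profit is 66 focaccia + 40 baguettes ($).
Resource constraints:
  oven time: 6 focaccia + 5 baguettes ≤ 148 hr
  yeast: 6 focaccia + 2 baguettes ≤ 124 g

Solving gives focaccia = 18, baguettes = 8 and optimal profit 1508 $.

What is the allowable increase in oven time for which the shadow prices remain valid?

Binding constraints: oven time, yeast. The basis is B = [[6,5],[6,2]] with det -18.
Per unit increase in oven time, x* moves by d = (-0.1111, 0.3333).
The basis stays optimal until focaccia reaches 0; allowable increase = 162 hr.

162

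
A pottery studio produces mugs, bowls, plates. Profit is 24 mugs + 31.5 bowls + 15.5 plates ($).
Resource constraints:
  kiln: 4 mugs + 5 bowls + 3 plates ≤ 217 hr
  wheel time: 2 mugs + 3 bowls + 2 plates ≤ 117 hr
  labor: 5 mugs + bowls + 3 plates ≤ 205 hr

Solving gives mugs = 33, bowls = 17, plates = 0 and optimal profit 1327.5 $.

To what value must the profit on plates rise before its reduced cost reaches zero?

19.5

At the optimum: kiln uses 217 of 217 (binding); wheel time uses 117 of 117 (binding); labor uses 182 of 205 (slack = 23).
Slack constraints have shadow price 0 (complementary slackness).
Dual feasibility on the basic columns requires 4·y_kiln + 2·y_wheel time = 24, 5·y_kiln + 3·y_wheel time = 31.5.
→ y_kiln = 4.5 and y_wheel time = 3.
plates enters the basis when its profit ≥ yᵀa₃ = 4.5·3 + 3·2 = 19.5.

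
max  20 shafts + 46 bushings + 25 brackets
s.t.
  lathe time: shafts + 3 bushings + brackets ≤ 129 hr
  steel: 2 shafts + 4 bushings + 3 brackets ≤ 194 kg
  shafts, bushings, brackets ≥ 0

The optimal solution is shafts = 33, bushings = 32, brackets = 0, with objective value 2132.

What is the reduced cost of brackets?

-2

Check each constraint at x*: lathe time 129/129 (tight); steel 194/194 (tight).
The binding rows give the dual system: 1·y_lathe time + 2·y_steel = 20 and 3·y_lathe time + 4·y_steel = 46.
Solving: y_lathe time = 6, y_steel = 7.
Reduced cost of brackets: c₃ − yᵀa₃ = 25 − (6·1 + 7·3) = 25 − 27 = -2.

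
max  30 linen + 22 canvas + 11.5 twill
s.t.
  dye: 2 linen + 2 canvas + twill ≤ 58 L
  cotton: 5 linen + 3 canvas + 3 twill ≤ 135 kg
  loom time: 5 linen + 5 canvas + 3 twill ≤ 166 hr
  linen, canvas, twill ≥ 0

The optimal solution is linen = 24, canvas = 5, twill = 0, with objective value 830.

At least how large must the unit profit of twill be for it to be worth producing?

At the optimum: dye uses 58 of 58 (binding); cotton uses 135 of 135 (binding); loom time uses 145 of 166 (slack = 21).
Since loom time is not tight, its dual is 0.
From A_Bᵀ y = c: 2·y_dye + 5·y_cotton = 30; 2·y_dye + 3·y_cotton = 22.
→ y_dye = 5 and y_cotton = 4.
twill enters the basis when its profit ≥ yᵀa₃ = 5·1 + 4·3 = 17.

17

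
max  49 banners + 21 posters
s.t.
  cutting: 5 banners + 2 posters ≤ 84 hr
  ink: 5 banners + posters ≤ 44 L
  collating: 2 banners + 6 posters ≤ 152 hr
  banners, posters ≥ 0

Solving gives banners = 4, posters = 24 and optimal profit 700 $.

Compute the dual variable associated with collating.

2

Binding: ink and collating. Non-binding: cutting (16 unused).
Slack constraints have shadow price 0 (complementary slackness).
The binding rows give the dual system: 5·y_ink + 2·y_collating = 49 and 1·y_ink + 6·y_collating = 21.
This yields shadow prices y_ink = 9, y_collating = 2.
Shadow price of collating = 2.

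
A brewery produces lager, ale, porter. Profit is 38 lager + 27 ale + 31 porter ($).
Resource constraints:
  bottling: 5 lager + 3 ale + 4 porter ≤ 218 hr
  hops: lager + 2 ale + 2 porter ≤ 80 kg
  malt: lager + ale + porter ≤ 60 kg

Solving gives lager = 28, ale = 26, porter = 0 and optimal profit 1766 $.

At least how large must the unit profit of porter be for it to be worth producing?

34

Check each constraint at x*: bottling 218/218 (tight); hops 80/80 (tight); malt 54/60 (slack 6).
By complementary slackness, y = 0 for the non-binding constraint.
Dual feasibility on the basic columns requires 5·y_bottling + 1·y_hops = 38, 3·y_bottling + 2·y_hops = 27.
→ y_bottling = 7 and y_hops = 3.
porter enters the basis when its profit ≥ yᵀa₃ = 7·4 + 3·2 = 34.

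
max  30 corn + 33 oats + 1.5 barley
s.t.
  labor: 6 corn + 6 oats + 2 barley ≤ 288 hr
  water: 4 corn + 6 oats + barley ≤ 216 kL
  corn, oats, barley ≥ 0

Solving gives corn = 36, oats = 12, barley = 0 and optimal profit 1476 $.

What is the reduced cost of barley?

-8

Check each constraint at x*: labor 288/288 (tight); water 216/216 (tight).
From A_Bᵀ y = c: 6·y_labor + 4·y_water = 30; 6·y_labor + 6·y_water = 33.
Solving: y_labor = 4, y_water = 1.5.
Reduced cost of barley: c₃ − yᵀa₃ = 1.5 − (4·2 + 1.5·1) = 1.5 − 9.5 = -8.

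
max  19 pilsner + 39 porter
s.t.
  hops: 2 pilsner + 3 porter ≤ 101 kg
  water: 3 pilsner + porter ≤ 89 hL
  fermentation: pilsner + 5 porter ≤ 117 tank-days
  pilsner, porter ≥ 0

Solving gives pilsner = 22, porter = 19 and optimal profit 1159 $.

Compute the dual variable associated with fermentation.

3

Check each constraint at x*: hops 101/101 (tight); water 85/89 (slack 4); fermentation 117/117 (tight).
By complementary slackness, y = 0 for the non-binding constraint.
From A_Bᵀ y = c: 2·y_hops + 1·y_fermentation = 19; 3·y_hops + 5·y_fermentation = 39.
This yields shadow prices y_hops = 8, y_fermentation = 3.
Shadow price of fermentation = 3.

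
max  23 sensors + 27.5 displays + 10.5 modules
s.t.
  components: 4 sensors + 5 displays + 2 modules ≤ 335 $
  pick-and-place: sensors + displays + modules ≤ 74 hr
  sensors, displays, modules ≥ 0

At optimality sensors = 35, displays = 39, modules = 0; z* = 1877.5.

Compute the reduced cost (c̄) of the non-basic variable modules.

Check each constraint at x*: components 335/335 (tight); pick-and-place 74/74 (tight).
Dual feasibility on the basic columns requires 4·y_components + 1·y_pick-and-place = 23, 5·y_components + 1·y_pick-and-place = 27.5.
This yields shadow prices y_components = 4.5, y_pick-and-place = 5.
Reduced cost of modules: c₃ − yᵀa₃ = 10.5 − (4.5·2 + 5·1) = 10.5 − 14 = -3.5.

-3.5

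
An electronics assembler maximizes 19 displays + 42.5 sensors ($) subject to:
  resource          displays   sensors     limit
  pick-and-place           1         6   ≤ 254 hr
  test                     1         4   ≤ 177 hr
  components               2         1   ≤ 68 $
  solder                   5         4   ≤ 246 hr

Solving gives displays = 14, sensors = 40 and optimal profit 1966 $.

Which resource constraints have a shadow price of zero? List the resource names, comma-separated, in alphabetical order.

pick-and-place: 254/254 (binding)
test: 174/177 (slack 3)
components: 68/68 (binding)
solder: 230/246 (slack 16)
By complementary slackness, a constraint with positive slack has shadow price 0 → solder, test.

solder, test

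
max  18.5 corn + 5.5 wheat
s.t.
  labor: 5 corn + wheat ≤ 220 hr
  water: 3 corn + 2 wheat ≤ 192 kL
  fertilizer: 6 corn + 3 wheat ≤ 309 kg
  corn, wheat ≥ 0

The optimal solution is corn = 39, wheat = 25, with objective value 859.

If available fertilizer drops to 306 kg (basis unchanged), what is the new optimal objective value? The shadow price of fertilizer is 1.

Δb = -3, so new z* = 859 + (1)·(-3) = 859 − 3 = 856.

856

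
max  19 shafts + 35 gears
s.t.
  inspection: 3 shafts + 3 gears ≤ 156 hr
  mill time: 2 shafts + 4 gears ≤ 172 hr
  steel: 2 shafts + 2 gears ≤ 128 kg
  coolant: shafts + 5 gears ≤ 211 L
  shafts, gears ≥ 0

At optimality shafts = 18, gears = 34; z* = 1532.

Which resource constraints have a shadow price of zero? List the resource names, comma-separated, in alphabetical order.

inspection: 156/156 (binding)
mill time: 172/172 (binding)
steel: 104/128 (slack 24)
coolant: 188/211 (slack 23)
By complementary slackness, a constraint with positive slack has shadow price 0 → coolant, steel.

coolant, steel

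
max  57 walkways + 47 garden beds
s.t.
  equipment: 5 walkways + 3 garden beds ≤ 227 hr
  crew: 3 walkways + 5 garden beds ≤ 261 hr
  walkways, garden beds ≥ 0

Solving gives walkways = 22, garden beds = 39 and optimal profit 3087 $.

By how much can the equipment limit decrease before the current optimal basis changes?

70.4

Binding constraints: equipment, crew. The basis is B = [[5,3],[3,5]] with det 16.
Per unit decrease in equipment, x* moves by d = (-0.3125, 0.1875).
The basis stays optimal until walkways reaches 0; allowable decrease = 70.4 hr.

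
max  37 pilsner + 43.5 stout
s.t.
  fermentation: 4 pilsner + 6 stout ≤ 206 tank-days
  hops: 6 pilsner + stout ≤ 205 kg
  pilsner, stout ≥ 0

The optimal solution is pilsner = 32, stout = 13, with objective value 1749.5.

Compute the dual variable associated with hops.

1.5

Check each constraint at x*: fermentation 206/206 (tight); hops 205/205 (tight).
From A_Bᵀ y = c: 4·y_fermentation + 6·y_hops = 37; 6·y_fermentation + 1·y_hops = 43.5.
→ y_fermentation = 7 and y_hops = 1.5.
Shadow price of hops = 1.5.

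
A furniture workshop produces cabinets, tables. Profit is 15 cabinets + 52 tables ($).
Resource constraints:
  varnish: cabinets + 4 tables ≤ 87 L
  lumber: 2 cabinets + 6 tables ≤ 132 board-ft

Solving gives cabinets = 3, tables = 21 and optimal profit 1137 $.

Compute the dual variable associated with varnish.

7

Check each constraint at x*: varnish 87/87 (tight); lumber 132/132 (tight).
The binding rows give the dual system: 1·y_varnish + 2·y_lumber = 15 and 4·y_varnish + 6·y_lumber = 52.
→ y_varnish = 7 and y_lumber = 4.
Shadow price of varnish = 7.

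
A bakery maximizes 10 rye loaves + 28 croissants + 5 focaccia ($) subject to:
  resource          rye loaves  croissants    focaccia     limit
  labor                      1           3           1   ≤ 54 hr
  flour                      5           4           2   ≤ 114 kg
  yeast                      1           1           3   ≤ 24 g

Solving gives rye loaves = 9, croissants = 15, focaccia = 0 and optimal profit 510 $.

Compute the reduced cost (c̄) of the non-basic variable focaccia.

Binding: labor and yeast. Non-binding: flour (9 unused).
Since flour is not tight, its dual is 0.
Dual feasibility on the basic columns requires 1·y_labor + 1·y_yeast = 10, 3·y_labor + 1·y_yeast = 28.
→ y_labor = 9 and y_yeast = 1.
Reduced cost of focaccia: c₃ − yᵀa₃ = 5 − (9·1 + 1·3) = 5 − 12 = -7.

-7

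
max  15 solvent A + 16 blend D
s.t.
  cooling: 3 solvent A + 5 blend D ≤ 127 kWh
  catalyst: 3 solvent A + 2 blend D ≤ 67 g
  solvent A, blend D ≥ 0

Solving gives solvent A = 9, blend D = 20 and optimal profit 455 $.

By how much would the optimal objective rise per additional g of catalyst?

At the optimum: cooling uses 127 of 127 (binding); catalyst uses 67 of 67 (binding).
Dual feasibility on the basic columns requires 3·y_cooling + 3·y_catalyst = 15, 5·y_cooling + 2·y_catalyst = 16.
Solving: y_cooling = 2, y_catalyst = 3.
Shadow price of catalyst = 3.

3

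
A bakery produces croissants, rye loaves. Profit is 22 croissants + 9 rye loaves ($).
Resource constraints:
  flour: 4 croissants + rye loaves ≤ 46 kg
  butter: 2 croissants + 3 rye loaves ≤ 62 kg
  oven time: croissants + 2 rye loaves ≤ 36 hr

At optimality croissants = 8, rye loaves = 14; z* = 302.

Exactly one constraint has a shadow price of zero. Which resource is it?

flour: 46/46 (binding)
butter: 58/62 (slack 4)
oven time: 36/36 (binding)
By complementary slackness, a constraint with positive slack has shadow price 0 → butter.

butter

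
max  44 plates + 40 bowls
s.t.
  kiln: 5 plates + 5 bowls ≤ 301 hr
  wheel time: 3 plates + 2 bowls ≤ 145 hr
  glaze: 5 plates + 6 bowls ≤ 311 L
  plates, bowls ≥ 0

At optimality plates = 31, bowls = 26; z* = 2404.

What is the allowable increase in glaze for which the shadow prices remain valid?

25.6

Binding constraints: wheel time, glaze. The basis is B = [[3,2],[5,6]] with det 8.
Per unit increase in glaze, x* moves by d = (-0.25, 0.375).
The basis stays optimal until kiln becomes binding; allowable increase = 25.6 L.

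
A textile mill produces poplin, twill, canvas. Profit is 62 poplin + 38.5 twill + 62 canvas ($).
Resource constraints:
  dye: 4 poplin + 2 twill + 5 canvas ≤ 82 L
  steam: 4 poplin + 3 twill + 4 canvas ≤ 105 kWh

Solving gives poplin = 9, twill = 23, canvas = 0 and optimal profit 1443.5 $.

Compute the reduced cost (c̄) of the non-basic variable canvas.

-8

At the optimum: dye uses 82 of 82 (binding); steam uses 105 of 105 (binding).
From A_Bᵀ y = c: 4·y_dye + 4·y_steam = 62; 2·y_dye + 3·y_steam = 38.5.
→ y_dye = 8 and y_steam = 7.5.
Reduced cost of canvas: c₃ − yᵀa₃ = 62 − (8·5 + 7.5·4) = 62 − 70 = -8.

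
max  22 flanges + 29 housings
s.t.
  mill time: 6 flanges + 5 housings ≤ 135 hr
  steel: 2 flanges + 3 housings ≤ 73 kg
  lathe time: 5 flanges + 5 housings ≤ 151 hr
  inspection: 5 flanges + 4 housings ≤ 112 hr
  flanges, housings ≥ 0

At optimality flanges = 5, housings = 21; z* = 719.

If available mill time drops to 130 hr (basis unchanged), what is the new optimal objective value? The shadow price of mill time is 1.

Δb = -5, so new z* = 719 + (1)·(-5) = 719 − 5 = 714.

714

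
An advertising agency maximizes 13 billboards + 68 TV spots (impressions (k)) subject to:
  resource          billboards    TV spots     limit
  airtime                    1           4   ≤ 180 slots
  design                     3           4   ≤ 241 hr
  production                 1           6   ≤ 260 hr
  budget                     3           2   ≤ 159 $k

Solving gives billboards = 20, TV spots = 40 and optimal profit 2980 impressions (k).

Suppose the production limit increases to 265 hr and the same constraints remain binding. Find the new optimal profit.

At the optimum: airtime uses 180 of 180 (binding); design uses 220 of 241 (slack = 21); production uses 260 of 260 (binding); budget uses 140 of 159 (slack = 19).
Slack constraints have shadow price 0 (complementary slackness).
The binding rows give the dual system: 1·y_airtime + 1·y_production = 13 and 4·y_airtime + 6·y_production = 68.
Solving: y_airtime = 5, y_production = 8.
Δz = y_production·Δb = 8 × (5) = 40, so new z* = 2980 + 40 = 3020.

3020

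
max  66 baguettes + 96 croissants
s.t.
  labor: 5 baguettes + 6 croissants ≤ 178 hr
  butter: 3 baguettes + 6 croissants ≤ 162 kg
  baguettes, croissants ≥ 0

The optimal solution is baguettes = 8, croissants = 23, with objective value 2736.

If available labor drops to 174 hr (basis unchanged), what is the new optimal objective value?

2700

Check each constraint at x*: labor 178/178 (tight); butter 162/162 (tight).
From A_Bᵀ y = c: 5·y_labor + 3·y_butter = 66; 6·y_labor + 6·y_butter = 96.
→ y_labor = 9 and y_butter = 7.
Δz = y_labor·Δb = 9 × (-4) = -36, so new z* = 2736 − 36 = 2700.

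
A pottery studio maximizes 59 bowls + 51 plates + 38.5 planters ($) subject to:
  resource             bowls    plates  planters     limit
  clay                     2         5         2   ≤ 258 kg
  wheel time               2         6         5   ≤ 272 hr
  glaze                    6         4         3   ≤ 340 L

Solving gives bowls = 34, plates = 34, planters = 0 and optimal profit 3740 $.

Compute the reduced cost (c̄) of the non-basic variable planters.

Check each constraint at x*: clay 238/258 (slack 20); wheel time 272/272 (tight); glaze 340/340 (tight).
Since clay is not tight, its dual is 0.
From A_Bᵀ y = c: 2·y_wheel time + 6·y_glaze = 59; 6·y_wheel time + 4·y_glaze = 51.
→ y_wheel time = 2.5 and y_glaze = 9.
Reduced cost of planters: c₃ − yᵀa₃ = 38.5 − (2.5·5 + 9·3) = 38.5 − 39.5 = -1.

-1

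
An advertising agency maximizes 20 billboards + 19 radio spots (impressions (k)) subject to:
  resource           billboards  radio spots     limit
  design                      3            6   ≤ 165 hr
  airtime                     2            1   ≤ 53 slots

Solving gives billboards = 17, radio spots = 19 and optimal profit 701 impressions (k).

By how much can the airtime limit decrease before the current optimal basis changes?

Binding constraints: design, airtime. The basis is B = [[3,6],[2,1]] with det -9.
Per unit decrease in airtime, x* moves by d = (-0.6667, 0.3333).
The basis stays optimal until billboards reaches 0; allowable decrease = 25.5 slots.

25.5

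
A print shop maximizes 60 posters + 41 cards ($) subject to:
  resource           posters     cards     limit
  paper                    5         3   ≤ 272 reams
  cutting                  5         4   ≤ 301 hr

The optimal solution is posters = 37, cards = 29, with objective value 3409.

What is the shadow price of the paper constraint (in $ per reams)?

7

Both paper and cutting are binding at x*.
Dual feasibility on the basic columns requires 5·y_paper + 5·y_cutting = 60, 3·y_paper + 4·y_cutting = 41.
This yields shadow prices y_paper = 7, y_cutting = 5.
Shadow price of paper = 7.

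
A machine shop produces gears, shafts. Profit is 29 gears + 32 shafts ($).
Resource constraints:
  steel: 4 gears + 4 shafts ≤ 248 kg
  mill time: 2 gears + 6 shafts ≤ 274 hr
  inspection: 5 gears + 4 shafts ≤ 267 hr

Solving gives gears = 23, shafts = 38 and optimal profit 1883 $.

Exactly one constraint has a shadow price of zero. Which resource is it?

steel: 244/248 (slack 4)
mill time: 274/274 (binding)
inspection: 267/267 (binding)
By complementary slackness, a constraint with positive slack has shadow price 0 → steel.

steel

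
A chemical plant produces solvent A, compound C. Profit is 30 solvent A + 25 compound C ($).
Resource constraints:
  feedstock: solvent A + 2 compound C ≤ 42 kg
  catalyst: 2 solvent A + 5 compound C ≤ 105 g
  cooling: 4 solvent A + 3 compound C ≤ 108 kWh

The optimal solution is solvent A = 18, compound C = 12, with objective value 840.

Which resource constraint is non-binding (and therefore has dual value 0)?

catalyst

feedstock: 42/42 (binding)
catalyst: 96/105 (slack 9)
cooling: 108/108 (binding)
By complementary slackness, a constraint with positive slack has shadow price 0 → catalyst.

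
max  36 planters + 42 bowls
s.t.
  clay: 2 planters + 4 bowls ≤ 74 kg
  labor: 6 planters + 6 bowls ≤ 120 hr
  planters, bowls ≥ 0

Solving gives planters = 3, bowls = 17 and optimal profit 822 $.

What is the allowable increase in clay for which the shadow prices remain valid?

6

Binding constraints: clay, labor. The basis is B = [[2,4],[6,6]] with det -12.
Per unit increase in clay, x* moves by d = (-0.5, 0.5).
The basis stays optimal until planters reaches 0; allowable increase = 6 kg.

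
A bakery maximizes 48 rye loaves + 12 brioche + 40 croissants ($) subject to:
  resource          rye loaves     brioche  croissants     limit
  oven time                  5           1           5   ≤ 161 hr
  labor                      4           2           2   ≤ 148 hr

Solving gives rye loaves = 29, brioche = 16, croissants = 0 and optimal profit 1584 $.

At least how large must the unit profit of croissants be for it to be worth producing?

Check each constraint at x*: oven time 161/161 (tight); labor 148/148 (tight).
The binding rows give the dual system: 5·y_oven time + 4·y_labor = 48 and 1·y_oven time + 2·y_labor = 12.
This yields shadow prices y_oven time = 8, y_labor = 2.
croissants enters the basis when its profit ≥ yᵀa₃ = 8·5 + 2·2 = 44.

44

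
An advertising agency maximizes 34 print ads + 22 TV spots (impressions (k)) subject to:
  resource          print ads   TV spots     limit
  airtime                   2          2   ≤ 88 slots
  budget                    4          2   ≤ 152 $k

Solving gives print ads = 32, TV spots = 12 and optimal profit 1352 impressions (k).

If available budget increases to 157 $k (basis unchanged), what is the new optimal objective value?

1382

Both airtime and budget are binding at x*.
From A_Bᵀ y = c: 2·y_airtime + 4·y_budget = 34; 2·y_airtime + 2·y_budget = 22.
→ y_airtime = 5 and y_budget = 6.
Δz = y_budget·Δb = 6 × (5) = 30, so new z* = 1352 + 30 = 1382.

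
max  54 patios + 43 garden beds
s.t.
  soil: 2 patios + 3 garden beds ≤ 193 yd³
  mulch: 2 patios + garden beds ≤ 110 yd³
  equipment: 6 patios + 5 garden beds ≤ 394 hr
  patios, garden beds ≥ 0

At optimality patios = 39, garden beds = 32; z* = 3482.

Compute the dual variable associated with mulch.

Binding: mulch and equipment. Non-binding: soil (19 unused).
Since soil is not tight, its dual is 0.
The binding rows give the dual system: 2·y_mulch + 6·y_equipment = 54 and 1·y_mulch + 5·y_equipment = 43.
→ y_mulch = 3 and y_equipment = 8.
Shadow price of mulch = 3.

3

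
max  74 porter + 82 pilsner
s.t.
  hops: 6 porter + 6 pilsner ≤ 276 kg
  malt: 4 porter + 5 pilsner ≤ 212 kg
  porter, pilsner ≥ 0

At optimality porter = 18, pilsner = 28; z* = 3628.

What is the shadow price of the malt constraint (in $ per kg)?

Check each constraint at x*: hops 276/276 (tight); malt 212/212 (tight).
From A_Bᵀ y = c: 6·y_hops + 4·y_malt = 74; 6·y_hops + 5·y_malt = 82.
→ y_hops = 7 and y_malt = 8.
Shadow price of malt = 8.

8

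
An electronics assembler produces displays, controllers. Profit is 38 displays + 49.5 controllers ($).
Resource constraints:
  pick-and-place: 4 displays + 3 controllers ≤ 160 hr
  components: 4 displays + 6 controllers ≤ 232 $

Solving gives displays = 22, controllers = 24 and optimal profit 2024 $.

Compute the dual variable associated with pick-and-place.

At the optimum: pick-and-place uses 160 of 160 (binding); components uses 232 of 232 (binding).
Dual feasibility on the basic columns requires 4·y_pick-and-place + 4·y_components = 38, 3·y_pick-and-place + 6·y_components = 49.5.
This yields shadow prices y_pick-and-place = 2.5, y_components = 7.
Shadow price of pick-and-place = 2.5.

2.5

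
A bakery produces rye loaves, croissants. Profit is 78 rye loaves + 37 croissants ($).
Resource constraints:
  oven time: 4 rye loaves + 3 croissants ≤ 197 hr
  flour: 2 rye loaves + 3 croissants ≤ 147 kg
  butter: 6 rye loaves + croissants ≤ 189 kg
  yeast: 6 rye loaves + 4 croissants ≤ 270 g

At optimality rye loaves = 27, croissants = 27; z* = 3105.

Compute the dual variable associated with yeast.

8

Binding: butter and yeast. Non-binding: oven time (8 unused), flour (12 unused).
By complementary slackness, y = 0 for the non-binding constraints.
From A_Bᵀ y = c: 6·y_butter + 6·y_yeast = 78; 1·y_butter + 4·y_yeast = 37.
This yields shadow prices y_butter = 5, y_yeast = 8.
Shadow price of yeast = 8.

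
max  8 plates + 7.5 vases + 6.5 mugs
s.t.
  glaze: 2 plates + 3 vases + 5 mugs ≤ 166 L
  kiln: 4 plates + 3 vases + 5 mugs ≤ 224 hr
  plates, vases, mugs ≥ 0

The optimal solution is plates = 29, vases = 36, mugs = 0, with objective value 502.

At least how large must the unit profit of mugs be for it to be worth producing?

12.5

Both glaze and kiln are binding at x*.
Dual feasibility on the basic columns requires 2·y_glaze + 4·y_kiln = 8, 3·y_glaze + 3·y_kiln = 7.5.
→ y_glaze = 1 and y_kiln = 1.5.
mugs enters the basis when its profit ≥ yᵀa₃ = 1·5 + 1.5·5 = 12.5.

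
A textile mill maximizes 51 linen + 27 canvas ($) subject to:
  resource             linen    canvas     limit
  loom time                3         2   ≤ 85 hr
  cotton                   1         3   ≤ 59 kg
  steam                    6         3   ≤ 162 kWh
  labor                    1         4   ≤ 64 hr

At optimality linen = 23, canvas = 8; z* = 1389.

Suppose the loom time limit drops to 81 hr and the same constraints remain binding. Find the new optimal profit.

1377

Check each constraint at x*: loom time 85/85 (tight); cotton 47/59 (slack 12); steam 162/162 (tight); labor 55/64 (slack 9).
Since cotton, labor are not tight, their duals are 0.
From A_Bᵀ y = c: 3·y_loom time + 6·y_steam = 51; 2·y_loom time + 3·y_steam = 27.
This yields shadow prices y_loom time = 3, y_steam = 7.
Δz = y_loom time·Δb = 3 × (-4) = -12, so new z* = 1389 − 12 = 1377.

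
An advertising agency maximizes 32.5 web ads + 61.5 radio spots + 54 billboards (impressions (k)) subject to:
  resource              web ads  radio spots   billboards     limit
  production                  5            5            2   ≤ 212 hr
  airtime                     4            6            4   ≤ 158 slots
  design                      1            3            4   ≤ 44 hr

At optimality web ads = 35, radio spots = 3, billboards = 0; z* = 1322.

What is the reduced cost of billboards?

-4

At the optimum: production uses 190 of 212 (slack = 22); airtime uses 158 of 158 (binding); design uses 44 of 44 (binding).
Since production is not tight, its dual is 0.
From A_Bᵀ y = c: 4·y_airtime + 1·y_design = 32.5; 6·y_airtime + 3·y_design = 61.5.
→ y_airtime = 6 and y_design = 8.5.
Reduced cost of billboards: c₃ − yᵀa₃ = 54 − (6·4 + 8.5·4) = 54 − 58 = -4.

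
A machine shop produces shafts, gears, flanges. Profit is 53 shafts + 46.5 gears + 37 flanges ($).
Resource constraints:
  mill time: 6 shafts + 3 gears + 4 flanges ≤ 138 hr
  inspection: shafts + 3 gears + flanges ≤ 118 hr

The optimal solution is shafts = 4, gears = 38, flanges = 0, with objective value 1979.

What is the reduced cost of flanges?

-1

Check each constraint at x*: mill time 138/138 (tight); inspection 118/118 (tight).
The binding rows give the dual system: 6·y_mill time + 1·y_inspection = 53 and 3·y_mill time + 3·y_inspection = 46.5.
This yields shadow prices y_mill time = 7.5, y_inspection = 8.
Reduced cost of flanges: c₃ − yᵀa₃ = 37 − (7.5·4 + 8·1) = 37 − 38 = -1.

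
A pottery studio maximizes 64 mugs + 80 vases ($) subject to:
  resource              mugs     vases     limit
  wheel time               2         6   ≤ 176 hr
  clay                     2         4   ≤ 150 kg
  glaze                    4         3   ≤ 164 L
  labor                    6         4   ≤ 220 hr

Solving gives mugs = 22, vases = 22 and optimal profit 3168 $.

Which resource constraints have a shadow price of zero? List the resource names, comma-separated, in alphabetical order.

clay, glaze

wheel time: 176/176 (binding)
clay: 132/150 (slack 18)
glaze: 154/164 (slack 10)
labor: 220/220 (binding)
By complementary slackness, a constraint with positive slack has shadow price 0 → clay, glaze.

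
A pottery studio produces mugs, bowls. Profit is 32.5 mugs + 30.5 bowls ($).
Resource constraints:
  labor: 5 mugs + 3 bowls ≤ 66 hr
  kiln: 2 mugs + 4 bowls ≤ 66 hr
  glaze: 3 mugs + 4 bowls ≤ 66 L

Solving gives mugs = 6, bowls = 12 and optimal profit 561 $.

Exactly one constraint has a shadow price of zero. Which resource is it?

labor: 66/66 (binding)
kiln: 60/66 (slack 6)
glaze: 66/66 (binding)
By complementary slackness, a constraint with positive slack has shadow price 0 → kiln.

kiln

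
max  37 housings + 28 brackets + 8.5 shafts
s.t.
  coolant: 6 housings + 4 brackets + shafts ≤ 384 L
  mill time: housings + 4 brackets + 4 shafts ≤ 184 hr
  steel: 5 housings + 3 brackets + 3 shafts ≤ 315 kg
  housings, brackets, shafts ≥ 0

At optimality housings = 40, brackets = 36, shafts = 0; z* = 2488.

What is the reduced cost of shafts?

At the optimum: coolant uses 384 of 384 (binding); mill time uses 184 of 184 (binding); steel uses 308 of 315 (slack = 7).
Since steel is not tight, its dual is 0.
From A_Bᵀ y = c: 6·y_coolant + 1·y_mill time = 37; 4·y_coolant + 4·y_mill time = 28.
→ y_coolant = 6 and y_mill time = 1.
Reduced cost of shafts: c₃ − yᵀa₃ = 8.5 − (6·1 + 1·4) = 8.5 − 10 = -1.5.

-1.5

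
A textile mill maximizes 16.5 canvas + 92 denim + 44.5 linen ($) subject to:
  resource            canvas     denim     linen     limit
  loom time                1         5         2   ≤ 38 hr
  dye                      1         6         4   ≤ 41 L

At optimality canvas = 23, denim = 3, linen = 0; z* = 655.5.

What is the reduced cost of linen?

At the optimum: loom time uses 38 of 38 (binding); dye uses 41 of 41 (binding).
The binding rows give the dual system: 1·y_loom time + 1·y_dye = 16.5 and 5·y_loom time + 6·y_dye = 92.
Solving: y_loom time = 7, y_dye = 9.5.
Reduced cost of linen: c₃ − yᵀa₃ = 44.5 − (7·2 + 9.5·4) = 44.5 − 52 = -7.5.

-7.5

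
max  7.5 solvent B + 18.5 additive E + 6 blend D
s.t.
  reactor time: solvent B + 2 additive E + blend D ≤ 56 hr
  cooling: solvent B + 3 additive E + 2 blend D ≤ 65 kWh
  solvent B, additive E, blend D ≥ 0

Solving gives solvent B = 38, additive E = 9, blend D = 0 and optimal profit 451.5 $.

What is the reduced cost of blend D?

Check each constraint at x*: reactor time 56/56 (tight); cooling 65/65 (tight).
Dual feasibility on the basic columns requires 1·y_reactor time + 1·y_cooling = 7.5, 2·y_reactor time + 3·y_cooling = 18.5.
Solving: y_reactor time = 4, y_cooling = 3.5.
Reduced cost of blend D: c₃ − yᵀa₃ = 6 − (4·1 + 3.5·2) = 6 − 11 = -5.

-5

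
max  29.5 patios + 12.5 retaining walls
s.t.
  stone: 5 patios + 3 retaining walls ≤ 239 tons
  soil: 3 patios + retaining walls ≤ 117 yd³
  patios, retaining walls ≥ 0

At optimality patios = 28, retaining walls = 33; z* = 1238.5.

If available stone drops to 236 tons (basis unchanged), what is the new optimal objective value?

1232.5

Check each constraint at x*: stone 239/239 (tight); soil 117/117 (tight).
The binding rows give the dual system: 5·y_stone + 3·y_soil = 29.5 and 3·y_stone + 1·y_soil = 12.5.
Solving: y_stone = 2, y_soil = 6.5.
Δz = y_stone·Δb = 2 × (-3) = -6, so new z* = 1238.5 − 6 = 1232.5.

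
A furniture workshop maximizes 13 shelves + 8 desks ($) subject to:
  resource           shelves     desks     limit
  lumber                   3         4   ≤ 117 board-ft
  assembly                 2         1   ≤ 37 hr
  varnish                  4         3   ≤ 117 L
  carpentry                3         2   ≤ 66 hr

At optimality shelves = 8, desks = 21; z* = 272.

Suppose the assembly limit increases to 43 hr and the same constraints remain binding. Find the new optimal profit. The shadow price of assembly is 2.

284

Δb = 6, so new z* = 272 + (2)·(6) = 272 + 12 = 284.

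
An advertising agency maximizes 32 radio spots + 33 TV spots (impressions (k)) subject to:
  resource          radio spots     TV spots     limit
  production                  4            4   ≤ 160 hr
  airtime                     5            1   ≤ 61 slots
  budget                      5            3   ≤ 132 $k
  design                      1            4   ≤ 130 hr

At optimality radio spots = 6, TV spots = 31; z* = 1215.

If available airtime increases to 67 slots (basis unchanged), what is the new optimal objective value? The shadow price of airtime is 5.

Δb = 6, so new z* = 1215 + (5)·(6) = 1215 + 30 = 1245.

1245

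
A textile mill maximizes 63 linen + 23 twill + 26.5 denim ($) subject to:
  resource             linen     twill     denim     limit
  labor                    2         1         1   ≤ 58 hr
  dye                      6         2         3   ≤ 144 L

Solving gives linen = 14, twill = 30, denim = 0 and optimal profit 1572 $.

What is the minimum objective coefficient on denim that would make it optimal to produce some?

31.5

At the optimum: labor uses 58 of 58 (binding); dye uses 144 of 144 (binding).
The binding rows give the dual system: 2·y_labor + 6·y_dye = 63 and 1·y_labor + 2·y_dye = 23.
This yields shadow prices y_labor = 6, y_dye = 8.5.
denim enters the basis when its profit ≥ yᵀa₃ = 6·1 + 8.5·3 = 31.5.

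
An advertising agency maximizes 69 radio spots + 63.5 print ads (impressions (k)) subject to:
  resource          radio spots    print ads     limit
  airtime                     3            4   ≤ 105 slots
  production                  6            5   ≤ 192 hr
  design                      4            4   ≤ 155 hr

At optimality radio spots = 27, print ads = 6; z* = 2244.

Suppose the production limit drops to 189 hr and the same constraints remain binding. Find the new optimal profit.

At the optimum: airtime uses 105 of 105 (binding); production uses 192 of 192 (binding); design uses 132 of 155 (slack = 23).
By complementary slackness, y = 0 for the non-binding constraint.
Dual feasibility on the basic columns requires 3·y_airtime + 6·y_production = 69, 4·y_airtime + 5·y_production = 63.5.
Solving: y_airtime = 4, y_production = 9.5.
Δz = y_production·Δb = 9.5 × (-3) = -28.5, so new z* = 2244 − 28.5 = 2215.5.

2215.5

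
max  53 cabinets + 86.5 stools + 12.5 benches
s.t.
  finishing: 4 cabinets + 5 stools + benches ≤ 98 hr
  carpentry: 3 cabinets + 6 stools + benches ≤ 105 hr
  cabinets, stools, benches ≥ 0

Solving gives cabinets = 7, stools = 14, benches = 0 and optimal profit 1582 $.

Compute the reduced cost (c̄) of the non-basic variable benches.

-3

Both finishing and carpentry are binding at x*.
Dual feasibility on the basic columns requires 4·y_finishing + 3·y_carpentry = 53, 5·y_finishing + 6·y_carpentry = 86.5.
→ y_finishing = 6.5 and y_carpentry = 9.
Reduced cost of benches: c₃ − yᵀa₃ = 12.5 − (6.5·1 + 9·1) = 12.5 − 15.5 = -3.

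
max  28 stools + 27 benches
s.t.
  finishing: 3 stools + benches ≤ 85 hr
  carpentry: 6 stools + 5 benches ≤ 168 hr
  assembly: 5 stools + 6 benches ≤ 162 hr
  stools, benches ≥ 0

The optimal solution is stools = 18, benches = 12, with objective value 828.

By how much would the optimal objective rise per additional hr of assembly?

2

Binding: carpentry and assembly. Non-binding: finishing (19 unused).
Since finishing is not tight, its dual is 0.
Dual feasibility on the basic columns requires 6·y_carpentry + 5·y_assembly = 28, 5·y_carpentry + 6·y_assembly = 27.
Solving: y_carpentry = 3, y_assembly = 2.
Shadow price of assembly = 2.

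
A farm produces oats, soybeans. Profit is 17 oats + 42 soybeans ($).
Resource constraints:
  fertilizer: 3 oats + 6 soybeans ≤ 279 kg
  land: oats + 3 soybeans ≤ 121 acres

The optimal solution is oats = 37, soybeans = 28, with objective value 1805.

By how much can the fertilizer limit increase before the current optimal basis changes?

Binding constraints: fertilizer, land. The basis is B = [[3,6],[1,3]] with det 3.
Per unit increase in fertilizer, x* moves by d = (1, -0.3333).
The basis stays optimal until soybeans reaches 0; allowable increase = 84 kg.

84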